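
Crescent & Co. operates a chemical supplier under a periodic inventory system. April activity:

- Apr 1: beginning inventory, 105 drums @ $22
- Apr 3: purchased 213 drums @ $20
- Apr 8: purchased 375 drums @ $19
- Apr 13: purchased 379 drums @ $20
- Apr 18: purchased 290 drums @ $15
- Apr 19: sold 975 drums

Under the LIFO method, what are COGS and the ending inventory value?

Apr 19, 975 sold [LIFO — newest first]: 290 @ $15 + 379 @ $20 + 306 @ $19 = $17,744
Ending inventory: 105 @ $22 + 213 @ $20 + 69 @ $19 = $7,881
Check: goods available $25,625 = COGS $17,744 + ending $7,881

COGS = $17,744; ending inventory = $7,881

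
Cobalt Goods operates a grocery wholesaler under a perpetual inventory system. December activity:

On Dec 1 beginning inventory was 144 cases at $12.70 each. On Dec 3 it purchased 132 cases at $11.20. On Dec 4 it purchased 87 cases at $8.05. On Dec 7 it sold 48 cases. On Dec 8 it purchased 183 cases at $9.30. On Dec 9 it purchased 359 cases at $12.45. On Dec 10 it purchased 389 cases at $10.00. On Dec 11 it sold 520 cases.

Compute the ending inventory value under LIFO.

Ending inventory = $8,161.65

Dec 7, 48 sold [LIFO — newest first]: 48 @ $8.05 = $386.40
Dec 11, 520 sold [LIFO — newest first]: 389 @ $10.00 + 131 @ $12.45 = $5,520.95
Total COGS = $386.40 + $5,520.95 = $5,907.35
Ending inventory: 144 @ $12.70 + 132 @ $11.20 + 39 @ $8.05 + 183 @ $9.30 + 228 @ $12.45 = $8,161.65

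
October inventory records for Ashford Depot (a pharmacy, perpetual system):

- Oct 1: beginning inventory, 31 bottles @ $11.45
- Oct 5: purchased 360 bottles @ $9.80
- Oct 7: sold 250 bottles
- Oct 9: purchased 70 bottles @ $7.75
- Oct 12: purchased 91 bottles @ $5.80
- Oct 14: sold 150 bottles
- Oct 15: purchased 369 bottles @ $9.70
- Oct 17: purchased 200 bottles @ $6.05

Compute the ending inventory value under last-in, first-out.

Ending inventory = $6,307.50

Oct 7, 250 sold [LIFO — newest first]: 250 @ $9.80 = $2,450.00
Oct 14, 150 sold [LIFO — newest first]: 91 @ $5.80 + 59 @ $7.75 = $985.05
Total COGS = $2,450.00 + $985.05 = $3,435.05
Ending inventory: 31 @ $11.45 + 110 @ $9.80 + 11 @ $7.75 + 369 @ $9.70 + 200 @ $6.05 = $6,307.50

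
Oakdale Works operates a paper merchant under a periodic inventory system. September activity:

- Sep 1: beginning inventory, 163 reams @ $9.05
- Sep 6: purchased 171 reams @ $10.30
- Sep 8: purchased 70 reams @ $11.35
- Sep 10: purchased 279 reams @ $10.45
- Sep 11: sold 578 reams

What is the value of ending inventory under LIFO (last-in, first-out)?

Sep 11, 578 sold [LIFO — newest first]: 279 @ $10.45 + 70 @ $11.35 + 171 @ $10.30 + 58 @ $9.05 = $5,996.25
Ending inventory: 105 @ $9.05 = $950.25

Ending inventory = $950.25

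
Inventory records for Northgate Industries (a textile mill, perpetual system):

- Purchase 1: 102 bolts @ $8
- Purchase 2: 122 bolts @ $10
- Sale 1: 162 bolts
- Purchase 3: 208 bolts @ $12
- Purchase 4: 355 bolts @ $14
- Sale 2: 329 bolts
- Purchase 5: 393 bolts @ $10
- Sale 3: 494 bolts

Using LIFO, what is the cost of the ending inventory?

Sale 1 (162) [LIFO — newest first]: 122 @ $10 + 40 @ $8 = $1,540
Sale 2 (329) [LIFO — newest first]: 329 @ $14 = $4,606
Sale 3 (494) [LIFO — newest first]: 393 @ $10 + 26 @ $14 + 75 @ $12 = $5,194
Total COGS = $1,540 + $4,606 + $5,194 = $11,340
Ending inventory: 62 @ $8 + 133 @ $12 = $2,092
Check: goods available $13,432 = COGS $11,340 + ending $2,092

Ending inventory = $2,092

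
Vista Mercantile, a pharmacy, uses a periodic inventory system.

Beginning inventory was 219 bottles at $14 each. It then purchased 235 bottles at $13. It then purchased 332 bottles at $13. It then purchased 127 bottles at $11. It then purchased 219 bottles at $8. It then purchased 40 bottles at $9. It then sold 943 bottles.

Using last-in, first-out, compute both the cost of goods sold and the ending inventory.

COGS = $10,750; ending inventory = $3,196

Sale 1 (943) [LIFO — newest first]: 40 @ $9 + 219 @ $8 + 127 @ $11 + 332 @ $13 + 225 @ $13 = $10,750
Ending inventory: 219 @ $14 + 10 @ $13 = $3,196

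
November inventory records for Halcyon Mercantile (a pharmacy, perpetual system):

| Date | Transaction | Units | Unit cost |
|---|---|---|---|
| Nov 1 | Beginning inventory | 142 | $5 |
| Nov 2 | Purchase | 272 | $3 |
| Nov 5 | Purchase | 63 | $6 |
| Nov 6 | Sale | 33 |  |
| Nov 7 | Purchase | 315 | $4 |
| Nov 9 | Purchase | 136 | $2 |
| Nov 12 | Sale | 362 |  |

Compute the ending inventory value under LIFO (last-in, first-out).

Ending inventory = $2,062

Nov 6, 33 sold [LIFO — newest first]: 33 @ $6 = $198
Nov 12, 362 sold [LIFO — newest first]: 136 @ $2 + 226 @ $4 = $1,176
Total COGS = $198 + $1,176 = $1,374
Ending inventory: 142 @ $5 + 272 @ $3 + 30 @ $6 + 89 @ $4 = $2,062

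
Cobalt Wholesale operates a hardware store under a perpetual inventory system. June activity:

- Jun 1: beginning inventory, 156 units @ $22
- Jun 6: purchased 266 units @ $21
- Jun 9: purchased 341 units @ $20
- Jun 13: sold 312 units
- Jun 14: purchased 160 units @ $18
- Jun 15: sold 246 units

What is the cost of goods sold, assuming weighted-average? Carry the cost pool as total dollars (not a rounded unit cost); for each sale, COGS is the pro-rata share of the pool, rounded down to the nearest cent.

COGS = $11,405.06

After Jun 1: 156 on hand, pool $3,432.00 (≈ $22.0000 each)
After Jun 6: 422 on hand, pool $9,018.00 (≈ $21.3697 each)
After Jun 9: 763 on hand, pool $15,838.00 (≈ $20.7575 each)
Jun 13, sell 312: 312/763 × $15,838.00 → $6,476.35
After Jun 14: 611 on hand, pool $12,241.65 (≈ $20.0354 each)
Jun 15, sell 246: 246/611 × $12,241.65 → $4,928.71
Total COGS = $6,476.35 + $4,928.71 = $11,405.06
Ending inventory (cost pool remaining) = $7,312.94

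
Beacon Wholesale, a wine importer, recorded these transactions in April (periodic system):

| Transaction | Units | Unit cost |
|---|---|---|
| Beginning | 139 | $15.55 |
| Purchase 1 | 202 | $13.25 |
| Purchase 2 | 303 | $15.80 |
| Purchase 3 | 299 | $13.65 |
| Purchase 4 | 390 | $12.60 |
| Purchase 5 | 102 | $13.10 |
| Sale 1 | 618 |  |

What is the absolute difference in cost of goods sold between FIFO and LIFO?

$1,244.45

FIFO COGS: 139 @ $15.55 + 202 @ $13.25 + 277 @ $15.80 = $9,214.55
LIFO COGS: 102 @ $13.10 + 390 @ $12.60 + 126 @ $13.65 = $7,970.10
Difference = |$9,214.55 − $7,970.10| = $1,244.45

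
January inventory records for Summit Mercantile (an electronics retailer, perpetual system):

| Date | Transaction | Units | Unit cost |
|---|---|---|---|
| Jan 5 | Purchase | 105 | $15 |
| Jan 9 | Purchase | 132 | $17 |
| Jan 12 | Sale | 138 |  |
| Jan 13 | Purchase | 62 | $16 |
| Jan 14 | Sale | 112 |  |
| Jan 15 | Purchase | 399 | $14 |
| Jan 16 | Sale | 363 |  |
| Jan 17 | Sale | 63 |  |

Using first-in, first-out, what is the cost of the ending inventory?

Ending inventory = $308

Jan 12, 138 sold [FIFO — oldest first]: 105 @ $15 + 33 @ $17 = $2,136
Jan 14, 112 sold [FIFO — oldest first]: 99 @ $17 + 13 @ $16 = $1,891
Jan 16, 363 sold [FIFO — oldest first]: 49 @ $16 + 314 @ $14 = $5,180
Jan 17, 63 sold [FIFO — oldest first]: 63 @ $14 = $882
Total COGS = $2,136 + $1,891 + $5,180 + $882 = $10,089
Ending inventory: 22 @ $14 = $308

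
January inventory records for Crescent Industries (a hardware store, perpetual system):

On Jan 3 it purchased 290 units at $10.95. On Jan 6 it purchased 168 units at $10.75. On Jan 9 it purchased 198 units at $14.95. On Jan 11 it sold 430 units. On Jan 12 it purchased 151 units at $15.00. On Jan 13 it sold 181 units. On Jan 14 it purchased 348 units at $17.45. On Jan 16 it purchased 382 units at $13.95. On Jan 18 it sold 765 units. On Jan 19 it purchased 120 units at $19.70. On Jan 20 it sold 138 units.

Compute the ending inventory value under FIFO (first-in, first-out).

Jan 11, 430 sold [FIFO — oldest first]: 290 @ $10.95 + 140 @ $10.75 = $4,680.50
Jan 13, 181 sold [FIFO — oldest first]: 28 @ $10.75 + 153 @ $14.95 = $2,588.35
Jan 18, 765 sold [FIFO — oldest first]: 45 @ $14.95 + 151 @ $15.00 + 348 @ $17.45 + 221 @ $13.95 = $12,093.30
Jan 20, 138 sold [FIFO — oldest first]: 138 @ $13.95 = $1,925.10
Total COGS = $4,680.50 + $2,588.35 + $12,093.30 + $1,925.10 = $21,287.25
Ending inventory: 23 @ $13.95 + 120 @ $19.70 = $2,684.85

Ending inventory = $2,684.85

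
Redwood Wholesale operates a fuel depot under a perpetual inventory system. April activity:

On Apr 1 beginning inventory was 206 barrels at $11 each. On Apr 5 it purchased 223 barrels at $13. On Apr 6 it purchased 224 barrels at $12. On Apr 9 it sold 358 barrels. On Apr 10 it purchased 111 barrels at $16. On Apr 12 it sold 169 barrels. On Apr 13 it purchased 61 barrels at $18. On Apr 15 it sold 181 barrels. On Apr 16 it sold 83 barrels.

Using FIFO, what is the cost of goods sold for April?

Apr 9, 358 sold [FIFO — oldest first]: 206 @ $11 + 152 @ $13 = $4,242
Apr 12, 169 sold [FIFO — oldest first]: 71 @ $13 + 98 @ $12 = $2,099
Apr 15, 181 sold [FIFO — oldest first]: 126 @ $12 + 55 @ $16 = $2,392
Apr 16, 83 sold [FIFO — oldest first]: 56 @ $16 + 27 @ $18 = $1,382
Total COGS = $4,242 + $2,099 + $2,392 + $1,382 = $10,115
Ending inventory: 34 @ $18 = $612

COGS = $10,115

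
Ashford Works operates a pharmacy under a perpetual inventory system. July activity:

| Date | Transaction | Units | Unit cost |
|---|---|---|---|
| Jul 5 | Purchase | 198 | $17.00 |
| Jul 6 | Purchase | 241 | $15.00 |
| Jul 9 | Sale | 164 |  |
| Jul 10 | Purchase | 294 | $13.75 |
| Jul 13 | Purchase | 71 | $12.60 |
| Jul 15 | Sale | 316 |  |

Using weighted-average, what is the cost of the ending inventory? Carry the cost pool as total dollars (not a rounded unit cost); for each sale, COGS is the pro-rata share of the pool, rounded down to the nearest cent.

After Jul 5: 198 on hand, pool $3,366.00 (≈ $17.0000 each)
After Jul 6: 439 on hand, pool $6,981.00 (≈ $15.9021 each)
Jul 9, sell 164: 164/439 × $6,981.00 → $2,607.93
After Jul 10: 569 on hand, pool $8,415.57 (≈ $14.7901 each)
After Jul 13: 640 on hand, pool $9,310.17 (≈ $14.5471 each)
Jul 15, sell 316: 316/640 × $9,310.17 → $4,596.89
Total COGS = $2,607.93 + $4,596.89 = $7,204.82
Ending inventory (cost pool remaining) = $4,713.28
Check: goods available $11,918.10 = COGS $7,204.82 + ending $4,713.28

Ending inventory = $4,713.28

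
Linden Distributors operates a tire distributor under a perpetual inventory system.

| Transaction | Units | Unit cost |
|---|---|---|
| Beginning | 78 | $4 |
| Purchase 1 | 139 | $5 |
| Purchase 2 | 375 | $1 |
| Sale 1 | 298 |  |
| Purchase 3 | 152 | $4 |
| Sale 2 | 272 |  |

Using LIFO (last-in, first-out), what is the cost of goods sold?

Sale 1 (298) [LIFO — newest first]: 298 @ $1 = $298
Sale 2 (272) [LIFO — newest first]: 152 @ $4 + 77 @ $1 + 43 @ $5 = $900
Total COGS = $298 + $900 = $1,198
Ending inventory: 78 @ $4 + 96 @ $5 = $792
Check: goods available $1,990 = COGS $1,198 + ending $792

COGS = $1,198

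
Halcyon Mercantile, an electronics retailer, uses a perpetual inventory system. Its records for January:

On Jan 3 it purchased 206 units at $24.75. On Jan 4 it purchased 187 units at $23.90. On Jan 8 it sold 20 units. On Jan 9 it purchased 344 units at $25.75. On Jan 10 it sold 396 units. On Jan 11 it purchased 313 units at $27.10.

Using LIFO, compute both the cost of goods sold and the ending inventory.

Jan 8, 20 sold [LIFO — newest first]: 20 @ $23.90 = $478.00
Jan 10, 396 sold [LIFO — newest first]: 344 @ $25.75 + 52 @ $23.90 = $10,100.80
Total COGS = $478.00 + $10,100.80 = $10,578.80
Ending inventory: 206 @ $24.75 + 115 @ $23.90 + 313 @ $27.10 = $16,329.30

COGS = $10,578.80; ending inventory = $16,329.30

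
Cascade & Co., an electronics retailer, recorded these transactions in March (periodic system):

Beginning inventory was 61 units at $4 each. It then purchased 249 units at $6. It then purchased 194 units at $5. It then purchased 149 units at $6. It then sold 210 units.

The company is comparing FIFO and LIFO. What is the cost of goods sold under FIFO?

FIFO COGS: 61 @ $4 + 149 @ $6 = $1,138
LIFO COGS: 149 @ $6 + 61 @ $5 = $1,199

COGS = $1,138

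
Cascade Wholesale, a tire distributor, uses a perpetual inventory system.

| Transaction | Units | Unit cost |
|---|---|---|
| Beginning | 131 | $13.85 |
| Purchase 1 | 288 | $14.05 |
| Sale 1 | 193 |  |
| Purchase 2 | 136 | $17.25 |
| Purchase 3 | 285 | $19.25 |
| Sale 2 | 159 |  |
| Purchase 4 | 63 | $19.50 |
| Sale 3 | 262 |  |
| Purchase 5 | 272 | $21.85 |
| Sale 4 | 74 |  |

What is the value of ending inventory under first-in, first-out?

Ending inventory = $10,097.70

Sale 1 (193) [FIFO — oldest first]: 131 @ $13.85 + 62 @ $14.05 = $2,685.45
Sale 2 (159) [FIFO — oldest first]: 159 @ $14.05 = $2,233.95
Sale 3 (262) [FIFO — oldest first]: 67 @ $14.05 + 136 @ $17.25 + 59 @ $19.25 = $4,423.10
Sale 4 (74) [FIFO — oldest first]: 74 @ $19.25 = $1,424.50
Total COGS = $2,685.45 + $2,233.95 + $4,423.10 + $1,424.50 = $10,767.00
Ending inventory: 152 @ $19.25 + 63 @ $19.50 + 272 @ $21.85 = $10,097.70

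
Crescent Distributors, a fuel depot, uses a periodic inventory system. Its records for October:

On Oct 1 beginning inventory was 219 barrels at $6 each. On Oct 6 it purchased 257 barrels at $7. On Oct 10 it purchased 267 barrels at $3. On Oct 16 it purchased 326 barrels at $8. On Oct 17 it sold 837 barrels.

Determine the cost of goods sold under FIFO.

COGS = $4,666

Oct 17, 837 sold [FIFO — oldest first]: 219 @ $6 + 257 @ $7 + 267 @ $3 + 94 @ $8 = $4,666
Ending inventory: 232 @ $8 = $1,856
Check: goods available $6,522 = COGS $4,666 + ending $1,856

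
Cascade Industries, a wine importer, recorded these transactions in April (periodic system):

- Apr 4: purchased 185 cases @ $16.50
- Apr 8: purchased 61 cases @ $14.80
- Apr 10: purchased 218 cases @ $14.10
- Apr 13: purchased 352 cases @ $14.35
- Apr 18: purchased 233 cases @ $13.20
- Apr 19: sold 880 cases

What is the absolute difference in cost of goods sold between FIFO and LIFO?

FIFO COGS: 185 @ $16.50 + 61 @ $14.80 + 218 @ $14.10 + 352 @ $14.35 + 64 @ $13.20 = $12,925.10
LIFO COGS: 233 @ $13.20 + 352 @ $14.35 + 218 @ $14.10 + 61 @ $14.80 + 16 @ $16.50 = $12,367.40
Difference = |$12,925.10 − $12,367.40| = $557.70

$557.70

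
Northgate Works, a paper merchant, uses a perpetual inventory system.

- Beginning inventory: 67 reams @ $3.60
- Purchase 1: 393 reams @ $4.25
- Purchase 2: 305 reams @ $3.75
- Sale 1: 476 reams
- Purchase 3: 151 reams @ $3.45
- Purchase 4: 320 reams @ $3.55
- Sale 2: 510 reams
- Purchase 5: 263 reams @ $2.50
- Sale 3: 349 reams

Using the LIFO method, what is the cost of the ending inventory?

Ending inventory = $653.45

Sale 1 (476) [LIFO — newest first]: 305 @ $3.75 + 171 @ $4.25 = $1,870.50
Sale 2 (510) [LIFO — newest first]: 320 @ $3.55 + 151 @ $3.45 + 39 @ $4.25 = $1,822.70
Sale 3 (349) [LIFO — newest first]: 263 @ $2.50 + 86 @ $4.25 = $1,023.00
Total COGS = $1,870.50 + $1,822.70 + $1,023.00 = $4,716.20
Ending inventory: 67 @ $3.60 + 97 @ $4.25 = $653.45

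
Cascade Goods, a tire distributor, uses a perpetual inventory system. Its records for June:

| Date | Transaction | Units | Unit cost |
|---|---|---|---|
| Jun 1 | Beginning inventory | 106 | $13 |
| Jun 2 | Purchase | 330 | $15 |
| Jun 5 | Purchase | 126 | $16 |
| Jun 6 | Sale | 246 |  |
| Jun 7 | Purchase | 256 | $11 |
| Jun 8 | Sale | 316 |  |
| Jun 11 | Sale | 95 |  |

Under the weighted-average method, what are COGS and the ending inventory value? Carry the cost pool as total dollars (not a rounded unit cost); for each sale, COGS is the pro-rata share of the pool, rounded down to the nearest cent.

COGS = $9,046.83; ending inventory = $2,113.17

After Jun 1: 106 on hand, pool $1,378.00 (≈ $13.0000 each)
After Jun 2: 436 on hand, pool $6,328.00 (≈ $14.5138 each)
After Jun 5: 562 on hand, pool $8,344.00 (≈ $14.8470 each)
Jun 6, sell 246: 246/562 × $8,344.00 → $3,652.35
After Jun 7: 572 on hand, pool $7,507.65 (≈ $13.1253 each)
Jun 8, sell 316: 316/572 × $7,507.65 → $4,147.58
Jun 11, sell 95: 95/256 × $3,360.07 → $1,246.90
Total COGS = $3,652.35 + $4,147.58 + $1,246.90 = $9,046.83
Ending inventory (cost pool remaining) = $2,113.17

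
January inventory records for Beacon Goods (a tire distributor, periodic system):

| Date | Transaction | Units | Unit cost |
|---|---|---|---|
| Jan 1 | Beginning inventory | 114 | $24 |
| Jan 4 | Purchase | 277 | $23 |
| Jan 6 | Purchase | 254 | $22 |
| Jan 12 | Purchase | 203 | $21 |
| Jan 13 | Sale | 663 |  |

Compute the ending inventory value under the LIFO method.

Jan 13, 663 sold [LIFO — newest first]: 203 @ $21 + 254 @ $22 + 206 @ $23 = $14,589
Ending inventory: 114 @ $24 + 71 @ $23 = $4,369

Ending inventory = $4,369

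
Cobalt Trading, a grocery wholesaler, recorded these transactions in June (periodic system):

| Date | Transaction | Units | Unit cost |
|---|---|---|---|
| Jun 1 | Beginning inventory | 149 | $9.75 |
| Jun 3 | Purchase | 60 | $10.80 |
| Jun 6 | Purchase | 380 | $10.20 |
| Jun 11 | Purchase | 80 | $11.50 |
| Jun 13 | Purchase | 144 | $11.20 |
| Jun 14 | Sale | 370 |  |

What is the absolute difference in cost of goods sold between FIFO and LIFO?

$279.05

FIFO COGS: 149 @ $9.75 + 60 @ $10.80 + 161 @ $10.20 = $3,742.95
LIFO COGS: 144 @ $11.20 + 80 @ $11.50 + 146 @ $10.20 = $4,022.00
Difference = |$3,742.95 − $4,022.00| = $279.05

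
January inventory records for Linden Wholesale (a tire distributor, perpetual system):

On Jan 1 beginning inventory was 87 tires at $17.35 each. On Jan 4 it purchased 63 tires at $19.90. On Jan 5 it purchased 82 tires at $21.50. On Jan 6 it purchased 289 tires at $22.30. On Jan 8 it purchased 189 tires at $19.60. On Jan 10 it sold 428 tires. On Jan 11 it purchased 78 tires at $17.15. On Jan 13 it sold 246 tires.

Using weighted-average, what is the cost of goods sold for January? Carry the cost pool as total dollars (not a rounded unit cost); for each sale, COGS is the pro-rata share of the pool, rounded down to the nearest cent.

COGS = $13,743.56

After Jan 1: 87 on hand, pool $1,509.45 (≈ $17.3500 each)
After Jan 4: 150 on hand, pool $2,763.15 (≈ $18.4210 each)
After Jan 5: 232 on hand, pool $4,526.15 (≈ $19.5093 each)
After Jan 6: 521 on hand, pool $10,970.85 (≈ $21.0573 each)
After Jan 8: 710 on hand, pool $14,675.25 (≈ $20.6694 each)
Jan 10, sell 428: 428/710 × $14,675.25 → $8,846.48
After Jan 11: 360 on hand, pool $7,166.47 (≈ $19.9069 each)
Jan 13, sell 246: 246/360 × $7,166.47 → $4,897.08
Total COGS = $8,846.48 + $4,897.08 = $13,743.56
Ending inventory (cost pool remaining) = $2,269.39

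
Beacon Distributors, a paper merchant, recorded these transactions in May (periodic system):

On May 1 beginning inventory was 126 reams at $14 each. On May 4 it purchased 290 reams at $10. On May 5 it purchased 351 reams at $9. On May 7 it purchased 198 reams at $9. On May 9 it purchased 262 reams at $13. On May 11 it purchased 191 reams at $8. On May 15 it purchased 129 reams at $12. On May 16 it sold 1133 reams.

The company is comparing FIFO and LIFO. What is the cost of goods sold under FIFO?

FIFO COGS: 126 @ $14 + 290 @ $10 + 351 @ $9 + 198 @ $9 + 168 @ $13 = $11,789
LIFO COGS: 129 @ $12 + 191 @ $8 + 262 @ $13 + 198 @ $9 + 351 @ $9 + 2 @ $10 = $11,443

COGS = $11,789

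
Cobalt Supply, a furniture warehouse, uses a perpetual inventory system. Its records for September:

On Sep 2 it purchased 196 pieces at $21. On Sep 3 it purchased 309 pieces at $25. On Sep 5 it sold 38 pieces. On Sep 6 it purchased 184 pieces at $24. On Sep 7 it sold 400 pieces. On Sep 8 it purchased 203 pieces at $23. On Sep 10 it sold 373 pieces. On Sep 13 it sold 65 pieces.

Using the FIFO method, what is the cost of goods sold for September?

Sep 5, 38 sold [FIFO — oldest first]: 38 @ $21 = $798
Sep 7, 400 sold [FIFO — oldest first]: 158 @ $21 + 242 @ $25 = $9,368
Sep 10, 373 sold [FIFO — oldest first]: 67 @ $25 + 184 @ $24 + 122 @ $23 = $8,897
Sep 13, 65 sold [FIFO — oldest first]: 65 @ $23 = $1,495
Total COGS = $798 + $9,368 + $8,897 + $1,495 = $20,558
Ending inventory: 16 @ $23 = $368

COGS = $20,558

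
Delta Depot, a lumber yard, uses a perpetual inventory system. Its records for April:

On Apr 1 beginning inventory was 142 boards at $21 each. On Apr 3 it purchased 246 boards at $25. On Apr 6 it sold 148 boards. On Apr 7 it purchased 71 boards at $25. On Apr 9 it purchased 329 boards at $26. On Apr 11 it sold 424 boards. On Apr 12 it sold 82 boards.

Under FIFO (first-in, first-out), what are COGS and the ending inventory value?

COGS = $15,977; ending inventory = $3,484

Apr 6, 148 sold [FIFO — oldest first]: 142 @ $21 + 6 @ $25 = $3,132
Apr 11, 424 sold [FIFO — oldest first]: 240 @ $25 + 71 @ $25 + 113 @ $26 = $10,713
Apr 12, 82 sold [FIFO — oldest first]: 82 @ $26 = $2,132
Total COGS = $3,132 + $10,713 + $2,132 = $15,977
Ending inventory: 134 @ $26 = $3,484
Check: goods available $19,461 = COGS $15,977 + ending $3,484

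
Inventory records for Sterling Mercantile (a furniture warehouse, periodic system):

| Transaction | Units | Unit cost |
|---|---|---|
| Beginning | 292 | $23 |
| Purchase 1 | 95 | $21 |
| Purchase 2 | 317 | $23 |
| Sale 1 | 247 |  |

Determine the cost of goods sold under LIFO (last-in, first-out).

COGS = $5,681

Sale 1 (247) [LIFO — newest first]: 247 @ $23 = $5,681
Ending inventory: 292 @ $23 + 95 @ $21 + 70 @ $23 = $10,321
Check: goods available $16,002 = COGS $5,681 + ending $10,321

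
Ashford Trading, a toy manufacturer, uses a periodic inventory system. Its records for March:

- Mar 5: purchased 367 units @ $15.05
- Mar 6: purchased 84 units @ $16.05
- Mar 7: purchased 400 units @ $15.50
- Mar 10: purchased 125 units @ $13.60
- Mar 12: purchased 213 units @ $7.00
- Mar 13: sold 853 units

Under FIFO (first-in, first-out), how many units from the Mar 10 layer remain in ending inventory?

123

Mar 13, 853 sold [FIFO — oldest first]: 367 @ $15.05 + 84 @ $16.05 + 400 @ $15.50 + 2 @ $13.60 = $13,098.75
Ending inventory: 123 @ $13.60 + 213 @ $7.00 = $3,163.80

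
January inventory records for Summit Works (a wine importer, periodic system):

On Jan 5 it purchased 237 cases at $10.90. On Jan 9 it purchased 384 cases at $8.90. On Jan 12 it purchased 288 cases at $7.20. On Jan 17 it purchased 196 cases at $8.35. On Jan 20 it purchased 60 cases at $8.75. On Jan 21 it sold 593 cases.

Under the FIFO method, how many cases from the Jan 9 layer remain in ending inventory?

28

Jan 21, 593 sold [FIFO — oldest first]: 237 @ $10.90 + 356 @ $8.90 = $5,751.70
Ending inventory: 28 @ $8.90 + 288 @ $7.20 + 196 @ $8.35 + 60 @ $8.75 = $4,484.40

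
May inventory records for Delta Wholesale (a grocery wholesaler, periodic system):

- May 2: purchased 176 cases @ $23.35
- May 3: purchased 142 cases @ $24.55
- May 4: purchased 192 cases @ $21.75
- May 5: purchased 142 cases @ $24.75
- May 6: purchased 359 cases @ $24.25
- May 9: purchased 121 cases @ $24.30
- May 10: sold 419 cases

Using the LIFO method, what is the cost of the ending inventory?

May 10, 419 sold [LIFO — newest first]: 121 @ $24.30 + 298 @ $24.25 = $10,166.80
Ending inventory: 176 @ $23.35 + 142 @ $24.55 + 192 @ $21.75 + 142 @ $24.75 + 61 @ $24.25 = $16,765.45

Ending inventory = $16,765.45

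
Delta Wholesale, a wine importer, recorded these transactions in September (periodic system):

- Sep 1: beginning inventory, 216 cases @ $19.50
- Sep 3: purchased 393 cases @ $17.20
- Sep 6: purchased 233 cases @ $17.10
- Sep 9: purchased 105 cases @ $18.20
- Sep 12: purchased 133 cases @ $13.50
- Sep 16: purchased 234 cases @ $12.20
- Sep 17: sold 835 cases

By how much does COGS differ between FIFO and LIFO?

FIFO COGS: 216 @ $19.50 + 393 @ $17.20 + 226 @ $17.10 = $14,836.20
LIFO COGS: 234 @ $12.20 + 133 @ $13.50 + 105 @ $18.20 + 233 @ $17.10 + 130 @ $17.20 = $12,781.60
Difference = |$14,836.20 − $12,781.60| = $2,054.60

$2,054.60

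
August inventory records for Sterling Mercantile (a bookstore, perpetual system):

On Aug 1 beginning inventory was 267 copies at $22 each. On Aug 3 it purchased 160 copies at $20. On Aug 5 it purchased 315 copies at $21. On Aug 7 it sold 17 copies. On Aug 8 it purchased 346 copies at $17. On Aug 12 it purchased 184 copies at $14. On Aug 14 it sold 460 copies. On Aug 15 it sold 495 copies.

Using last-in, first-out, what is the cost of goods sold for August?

COGS = $17,613

Aug 7, 17 sold [LIFO — newest first]: 17 @ $21 = $357
Aug 14, 460 sold [LIFO — newest first]: 184 @ $14 + 276 @ $17 = $7,268
Aug 15, 495 sold [LIFO — newest first]: 70 @ $17 + 298 @ $21 + 127 @ $20 = $9,988
Total COGS = $357 + $7,268 + $9,988 = $17,613
Ending inventory: 267 @ $22 + 33 @ $20 = $6,534
Check: goods available $24,147 = COGS $17,613 + ending $6,534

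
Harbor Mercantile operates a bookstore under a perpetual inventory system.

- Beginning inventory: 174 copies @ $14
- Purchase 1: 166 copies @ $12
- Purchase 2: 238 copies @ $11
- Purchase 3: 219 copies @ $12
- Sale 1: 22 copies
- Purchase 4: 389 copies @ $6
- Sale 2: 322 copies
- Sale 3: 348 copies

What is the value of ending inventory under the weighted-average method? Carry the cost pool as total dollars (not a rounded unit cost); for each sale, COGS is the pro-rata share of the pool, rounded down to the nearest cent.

Ending inventory = $4,982.86

After Beginning: 174 on hand, pool $2,436.00 (≈ $14.0000 each)
After Purchase 1: 340 on hand, pool $4,428.00 (≈ $13.0235 each)
After Purchase 2: 578 on hand, pool $7,046.00 (≈ $12.1903 each)
After Purchase 3: 797 on hand, pool $9,674.00 (≈ $12.1380 each)
Sale 1, sell 22: 22/797 × $9,674.00 → $267.03
After Purchase 4: 1164 on hand, pool $11,740.97 (≈ $10.0867 each)
Sale 2, sell 322: 322/1164 × $11,740.97 → $3,247.93
Sale 3, sell 348: 348/842 × $8,493.04 → $3,510.18
Total COGS = $267.03 + $3,247.93 + $3,510.18 = $7,025.14
Ending inventory (cost pool remaining) = $4,982.86
Check: goods available $12,008.00 = COGS $7,025.14 + ending $4,982.86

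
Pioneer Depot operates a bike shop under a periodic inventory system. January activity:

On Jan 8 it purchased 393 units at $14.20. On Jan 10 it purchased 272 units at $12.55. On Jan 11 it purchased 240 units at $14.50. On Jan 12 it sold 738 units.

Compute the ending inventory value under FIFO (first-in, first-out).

Jan 12, 738 sold [FIFO — oldest first]: 393 @ $14.20 + 272 @ $12.55 + 73 @ $14.50 = $10,052.70
Ending inventory: 167 @ $14.50 = $2,421.50

Ending inventory = $2,421.50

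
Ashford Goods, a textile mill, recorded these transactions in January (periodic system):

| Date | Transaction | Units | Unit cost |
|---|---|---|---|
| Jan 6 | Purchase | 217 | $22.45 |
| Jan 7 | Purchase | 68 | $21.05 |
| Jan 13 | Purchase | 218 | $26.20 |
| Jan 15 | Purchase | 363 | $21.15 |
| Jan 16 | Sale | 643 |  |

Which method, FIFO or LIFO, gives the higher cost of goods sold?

FIFO COGS: 217 @ $22.45 + 68 @ $21.05 + 218 @ $26.20 + 140 @ $21.15 = $14,975.65
LIFO COGS: 363 @ $21.15 + 218 @ $26.20 + 62 @ $21.05 = $14,694.15

FIFO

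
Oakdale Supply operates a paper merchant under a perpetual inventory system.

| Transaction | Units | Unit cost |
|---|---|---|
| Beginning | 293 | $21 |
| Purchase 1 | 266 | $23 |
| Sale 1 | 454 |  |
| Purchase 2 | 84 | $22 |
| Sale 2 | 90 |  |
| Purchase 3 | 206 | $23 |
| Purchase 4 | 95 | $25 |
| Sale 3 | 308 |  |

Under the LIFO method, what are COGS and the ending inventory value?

Sale 1 (454) [LIFO — newest first]: 266 @ $23 + 188 @ $21 = $10,066
Sale 2 (90) [LIFO — newest first]: 84 @ $22 + 6 @ $21 = $1,974
Sale 3 (308) [LIFO — newest first]: 95 @ $25 + 206 @ $23 + 7 @ $21 = $7,260
Total COGS = $10,066 + $1,974 + $7,260 = $19,300
Ending inventory: 92 @ $21 = $1,932

COGS = $19,300; ending inventory = $1,932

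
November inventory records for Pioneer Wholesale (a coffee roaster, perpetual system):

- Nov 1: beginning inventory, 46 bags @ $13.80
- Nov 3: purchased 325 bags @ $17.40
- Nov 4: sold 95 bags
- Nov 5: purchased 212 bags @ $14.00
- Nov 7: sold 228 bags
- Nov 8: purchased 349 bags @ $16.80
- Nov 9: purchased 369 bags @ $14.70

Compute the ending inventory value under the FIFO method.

Ending inventory = $15,090.70

Nov 4, 95 sold [FIFO — oldest first]: 46 @ $13.80 + 49 @ $17.40 = $1,487.40
Nov 7, 228 sold [FIFO — oldest first]: 228 @ $17.40 = $3,967.20
Total COGS = $1,487.40 + $3,967.20 = $5,454.60
Ending inventory: 48 @ $17.40 + 212 @ $14.00 + 349 @ $16.80 + 369 @ $14.70 = $15,090.70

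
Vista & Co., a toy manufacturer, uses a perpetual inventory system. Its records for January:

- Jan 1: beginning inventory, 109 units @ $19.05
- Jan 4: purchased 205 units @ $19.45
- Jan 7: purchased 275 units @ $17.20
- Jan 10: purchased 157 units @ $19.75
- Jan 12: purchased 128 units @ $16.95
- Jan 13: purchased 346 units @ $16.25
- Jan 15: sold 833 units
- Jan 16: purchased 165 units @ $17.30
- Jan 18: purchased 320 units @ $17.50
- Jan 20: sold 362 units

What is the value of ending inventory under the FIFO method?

Ending inventory = $8,860.75

Jan 15, 833 sold [FIFO — oldest first]: 109 @ $19.05 + 205 @ $19.45 + 275 @ $17.20 + 157 @ $19.75 + 87 @ $16.95 = $15,369.10
Jan 20, 362 sold [FIFO — oldest first]: 41 @ $16.95 + 321 @ $16.25 = $5,911.20
Total COGS = $15,369.10 + $5,911.20 = $21,280.30
Ending inventory: 25 @ $16.25 + 165 @ $17.30 + 320 @ $17.50 = $8,860.75
Check: goods available $30,141.05 = COGS $21,280.30 + ending $8,860.75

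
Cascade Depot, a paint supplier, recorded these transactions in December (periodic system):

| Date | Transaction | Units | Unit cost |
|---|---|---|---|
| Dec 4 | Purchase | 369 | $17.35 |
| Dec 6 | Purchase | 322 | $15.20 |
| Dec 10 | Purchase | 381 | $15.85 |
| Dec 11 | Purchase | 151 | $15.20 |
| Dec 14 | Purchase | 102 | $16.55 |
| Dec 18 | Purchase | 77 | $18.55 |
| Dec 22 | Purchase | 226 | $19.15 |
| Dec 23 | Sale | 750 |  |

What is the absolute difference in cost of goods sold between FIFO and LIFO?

FIFO COGS: 369 @ $17.35 + 322 @ $15.20 + 59 @ $15.85 = $12,231.70
LIFO COGS: 226 @ $19.15 + 77 @ $18.55 + 102 @ $16.55 + 151 @ $15.20 + 194 @ $15.85 = $12,814.45
Difference = |$12,231.70 − $12,814.45| = $582.75

$582.75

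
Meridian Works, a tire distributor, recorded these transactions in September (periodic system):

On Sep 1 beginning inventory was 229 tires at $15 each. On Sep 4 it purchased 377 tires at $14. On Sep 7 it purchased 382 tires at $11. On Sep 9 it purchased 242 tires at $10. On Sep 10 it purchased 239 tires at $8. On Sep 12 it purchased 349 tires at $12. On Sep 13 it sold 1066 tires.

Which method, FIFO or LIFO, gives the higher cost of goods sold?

FIFO

FIFO COGS: 229 @ $15 + 377 @ $14 + 382 @ $11 + 78 @ $10 = $13,695
LIFO COGS: 349 @ $12 + 239 @ $8 + 242 @ $10 + 236 @ $11 = $11,116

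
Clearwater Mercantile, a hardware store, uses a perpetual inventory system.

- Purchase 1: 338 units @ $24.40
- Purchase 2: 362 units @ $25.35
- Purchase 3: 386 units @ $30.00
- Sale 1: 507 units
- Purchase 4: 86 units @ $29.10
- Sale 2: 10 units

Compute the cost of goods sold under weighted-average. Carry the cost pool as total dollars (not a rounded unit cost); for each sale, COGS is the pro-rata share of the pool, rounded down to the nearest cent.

COGS = $13,810.65

After Purchase 1: 338 on hand, pool $8,247.20 (≈ $24.4000 each)
After Purchase 2: 700 on hand, pool $17,423.90 (≈ $24.8913 each)
After Purchase 3: 1086 on hand, pool $29,003.90 (≈ $26.7071 each)
Sale 1, sell 507: 507/1086 × $29,003.90 → $13,540.49
After Purchase 4: 665 on hand, pool $17,966.01 (≈ $27.0166 each)
Sale 2, sell 10: 10/665 × $17,966.01 → $270.16
Total COGS = $13,540.49 + $270.16 = $13,810.65
Ending inventory (cost pool remaining) = $17,695.85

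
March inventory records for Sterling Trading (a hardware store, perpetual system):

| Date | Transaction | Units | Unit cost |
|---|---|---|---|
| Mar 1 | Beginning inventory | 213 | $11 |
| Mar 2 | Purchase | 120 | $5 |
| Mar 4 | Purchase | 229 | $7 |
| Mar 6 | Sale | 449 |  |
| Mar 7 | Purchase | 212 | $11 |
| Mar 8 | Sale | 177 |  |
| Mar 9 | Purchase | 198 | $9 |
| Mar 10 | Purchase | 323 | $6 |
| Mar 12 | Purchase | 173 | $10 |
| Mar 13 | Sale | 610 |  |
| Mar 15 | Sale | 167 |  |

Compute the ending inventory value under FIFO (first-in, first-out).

Ending inventory = $650

Mar 6, 449 sold [FIFO — oldest first]: 213 @ $11 + 120 @ $5 + 116 @ $7 = $3,755
Mar 8, 177 sold [FIFO — oldest first]: 113 @ $7 + 64 @ $11 = $1,495
Mar 13, 610 sold [FIFO — oldest first]: 148 @ $11 + 198 @ $9 + 264 @ $6 = $4,994
Mar 15, 167 sold [FIFO — oldest first]: 59 @ $6 + 108 @ $10 = $1,434
Total COGS = $3,755 + $1,495 + $4,994 + $1,434 = $11,678
Ending inventory: 65 @ $10 = $650
Check: goods available $12,328 = COGS $11,678 + ending $650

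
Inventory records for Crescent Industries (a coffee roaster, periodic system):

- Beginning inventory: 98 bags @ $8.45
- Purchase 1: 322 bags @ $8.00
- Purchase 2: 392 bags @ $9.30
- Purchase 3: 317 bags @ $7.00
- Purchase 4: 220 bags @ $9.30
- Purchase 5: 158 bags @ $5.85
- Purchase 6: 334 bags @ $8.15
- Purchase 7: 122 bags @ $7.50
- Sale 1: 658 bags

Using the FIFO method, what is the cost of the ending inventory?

Ending inventory = $10,258.60

Sale 1 (658) [FIFO — oldest first]: 98 @ $8.45 + 322 @ $8.00 + 238 @ $9.30 = $5,617.50
Ending inventory: 154 @ $9.30 + 317 @ $7.00 + 220 @ $9.30 + 158 @ $5.85 + 334 @ $8.15 + 122 @ $7.50 = $10,258.60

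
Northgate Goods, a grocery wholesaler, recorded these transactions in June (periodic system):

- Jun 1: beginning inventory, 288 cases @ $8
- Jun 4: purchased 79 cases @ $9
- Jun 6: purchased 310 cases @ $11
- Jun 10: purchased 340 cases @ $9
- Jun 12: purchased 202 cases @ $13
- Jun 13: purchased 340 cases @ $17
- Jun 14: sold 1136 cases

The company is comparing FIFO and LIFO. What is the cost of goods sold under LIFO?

COGS = $14,260

FIFO COGS: 288 @ $8 + 79 @ $9 + 310 @ $11 + 340 @ $9 + 119 @ $13 = $11,032
LIFO COGS: 340 @ $17 + 202 @ $13 + 340 @ $9 + 254 @ $11 = $14,260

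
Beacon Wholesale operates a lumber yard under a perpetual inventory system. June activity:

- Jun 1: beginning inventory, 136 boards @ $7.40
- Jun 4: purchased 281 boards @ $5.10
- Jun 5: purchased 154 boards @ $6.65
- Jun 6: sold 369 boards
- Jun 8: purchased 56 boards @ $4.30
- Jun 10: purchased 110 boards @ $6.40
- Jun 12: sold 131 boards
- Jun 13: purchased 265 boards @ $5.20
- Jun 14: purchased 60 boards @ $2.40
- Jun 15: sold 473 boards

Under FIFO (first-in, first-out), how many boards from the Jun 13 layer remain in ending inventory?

29

Jun 6, 369 sold [FIFO — oldest first]: 136 @ $7.40 + 233 @ $5.10 = $2,194.70
Jun 12, 131 sold [FIFO — oldest first]: 48 @ $5.10 + 83 @ $6.65 = $796.75
Jun 15, 473 sold [FIFO — oldest first]: 71 @ $6.65 + 56 @ $4.30 + 110 @ $6.40 + 236 @ $5.20 = $2,644.15
Total COGS = $2,194.70 + $796.75 + $2,644.15 = $5,635.60
Ending inventory: 29 @ $5.20 + 60 @ $2.40 = $294.80
Check: goods available $5,930.40 = COGS $5,635.60 + ending $294.80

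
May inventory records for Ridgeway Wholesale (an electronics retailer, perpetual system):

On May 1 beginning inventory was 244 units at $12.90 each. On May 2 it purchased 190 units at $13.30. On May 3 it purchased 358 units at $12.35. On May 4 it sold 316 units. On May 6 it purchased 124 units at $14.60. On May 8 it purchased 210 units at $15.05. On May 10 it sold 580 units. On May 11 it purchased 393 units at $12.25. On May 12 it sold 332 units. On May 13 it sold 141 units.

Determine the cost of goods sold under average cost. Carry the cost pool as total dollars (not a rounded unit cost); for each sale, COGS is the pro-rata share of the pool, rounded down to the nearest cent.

COGS = $17,967.24

After May 1: 244 on hand, pool $3,147.60 (≈ $12.9000 each)
After May 2: 434 on hand, pool $5,674.60 (≈ $13.0751 each)
After May 3: 792 on hand, pool $10,095.90 (≈ $12.7473 each)
May 4, sell 316: 316/792 × $10,095.90 → $4,028.16
After May 6: 600 on hand, pool $7,878.14 (≈ $13.1302 each)
After May 8: 810 on hand, pool $11,038.64 (≈ $13.6280 each)
May 10, sell 580: 580/810 × $11,038.64 → $7,904.21
After May 11: 623 on hand, pool $7,948.68 (≈ $12.7587 each)
May 12, sell 332: 332/623 × $7,948.68 → $4,235.89
May 13, sell 141: 141/291 × $3,712.79 → $1,798.98
Total COGS = $4,028.16 + $7,904.21 + $4,235.89 + $1,798.98 = $17,967.24
Ending inventory (cost pool remaining) = $1,913.81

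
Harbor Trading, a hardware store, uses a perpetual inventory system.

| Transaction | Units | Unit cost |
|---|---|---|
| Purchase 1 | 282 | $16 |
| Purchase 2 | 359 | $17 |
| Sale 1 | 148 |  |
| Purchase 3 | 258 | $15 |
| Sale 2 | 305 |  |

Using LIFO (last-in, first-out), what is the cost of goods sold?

COGS = $7,185

Sale 1 (148) [LIFO — newest first]: 148 @ $17 = $2,516
Sale 2 (305) [LIFO — newest first]: 258 @ $15 + 47 @ $17 = $4,669
Total COGS = $2,516 + $4,669 = $7,185
Ending inventory: 282 @ $16 + 164 @ $17 = $7,300
Check: goods available $14,485 = COGS $7,185 + ending $7,300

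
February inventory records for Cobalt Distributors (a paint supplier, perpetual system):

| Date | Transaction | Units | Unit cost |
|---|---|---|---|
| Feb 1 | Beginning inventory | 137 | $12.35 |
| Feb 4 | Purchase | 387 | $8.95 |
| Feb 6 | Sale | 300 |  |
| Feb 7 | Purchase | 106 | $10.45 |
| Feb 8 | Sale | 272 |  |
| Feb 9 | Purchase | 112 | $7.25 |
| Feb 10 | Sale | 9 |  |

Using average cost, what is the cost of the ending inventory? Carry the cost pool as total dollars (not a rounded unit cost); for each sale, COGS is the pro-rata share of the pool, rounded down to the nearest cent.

After Feb 1: 137 on hand, pool $1,691.95 (≈ $12.3500 each)
After Feb 4: 524 on hand, pool $5,155.60 (≈ $9.8389 each)
Feb 6, sell 300: 300/524 × $5,155.60 → $2,951.67
After Feb 7: 330 on hand, pool $3,311.63 (≈ $10.0352 each)
Feb 8, sell 272: 272/330 × $3,311.63 → $2,729.58
After Feb 9: 170 on hand, pool $1,394.05 (≈ $8.2003 each)
Feb 10, sell 9: 9/170 × $1,394.05 → $73.80
Total COGS = $2,951.67 + $2,729.58 + $73.80 = $5,755.05
Ending inventory (cost pool remaining) = $1,320.25
Check: goods available $7,075.30 = COGS $5,755.05 + ending $1,320.25

Ending inventory = $1,320.25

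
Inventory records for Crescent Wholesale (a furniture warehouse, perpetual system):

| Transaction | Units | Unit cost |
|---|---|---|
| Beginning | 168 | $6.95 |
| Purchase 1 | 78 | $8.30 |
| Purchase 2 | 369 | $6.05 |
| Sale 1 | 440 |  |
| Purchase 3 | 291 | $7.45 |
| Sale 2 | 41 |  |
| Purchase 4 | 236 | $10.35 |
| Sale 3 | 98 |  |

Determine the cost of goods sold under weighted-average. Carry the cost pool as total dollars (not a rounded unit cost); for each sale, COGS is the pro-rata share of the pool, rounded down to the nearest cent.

COGS = $3,998.81

After Beginning: 168 on hand, pool $1,167.60 (≈ $6.9500 each)
After Purchase 1: 246 on hand, pool $1,815.00 (≈ $7.3780 each)
After Purchase 2: 615 on hand, pool $4,047.45 (≈ $6.5812 each)
Sale 1, sell 440: 440/615 × $4,047.45 → $2,895.73
After Purchase 3: 466 on hand, pool $3,319.67 (≈ $7.1238 each)
Sale 2, sell 41: 41/466 × $3,319.67 → $292.07
After Purchase 4: 661 on hand, pool $5,470.20 (≈ $8.2756 each)
Sale 3, sell 98: 98/661 × $5,470.20 → $811.01
Total COGS = $2,895.73 + $292.07 + $811.01 = $3,998.81
Ending inventory (cost pool remaining) = $4,659.19
Check: goods available $8,658.00 = COGS $3,998.81 + ending $4,659.19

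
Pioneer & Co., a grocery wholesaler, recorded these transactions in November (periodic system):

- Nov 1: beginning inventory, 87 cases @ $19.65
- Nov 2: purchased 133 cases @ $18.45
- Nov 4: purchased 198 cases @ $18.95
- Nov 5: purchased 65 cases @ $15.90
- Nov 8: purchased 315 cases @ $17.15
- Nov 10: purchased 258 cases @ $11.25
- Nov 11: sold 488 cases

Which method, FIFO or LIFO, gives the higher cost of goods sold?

FIFO COGS: 87 @ $19.65 + 133 @ $18.45 + 198 @ $18.95 + 65 @ $15.90 + 5 @ $17.15 = $9,034.75
LIFO COGS: 258 @ $11.25 + 230 @ $17.15 = $6,847.00

FIFO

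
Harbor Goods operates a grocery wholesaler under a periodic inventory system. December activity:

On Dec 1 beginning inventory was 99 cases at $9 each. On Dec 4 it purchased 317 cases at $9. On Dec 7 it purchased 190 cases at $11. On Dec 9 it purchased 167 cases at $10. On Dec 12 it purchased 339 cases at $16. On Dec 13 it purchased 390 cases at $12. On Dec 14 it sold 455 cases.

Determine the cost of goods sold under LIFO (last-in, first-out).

Dec 14, 455 sold [LIFO — newest first]: 390 @ $12 + 65 @ $16 = $5,720
Ending inventory: 99 @ $9 + 317 @ $9 + 190 @ $11 + 167 @ $10 + 274 @ $16 = $11,888
Check: goods available $17,608 = COGS $5,720 + ending $11,888

COGS = $5,720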